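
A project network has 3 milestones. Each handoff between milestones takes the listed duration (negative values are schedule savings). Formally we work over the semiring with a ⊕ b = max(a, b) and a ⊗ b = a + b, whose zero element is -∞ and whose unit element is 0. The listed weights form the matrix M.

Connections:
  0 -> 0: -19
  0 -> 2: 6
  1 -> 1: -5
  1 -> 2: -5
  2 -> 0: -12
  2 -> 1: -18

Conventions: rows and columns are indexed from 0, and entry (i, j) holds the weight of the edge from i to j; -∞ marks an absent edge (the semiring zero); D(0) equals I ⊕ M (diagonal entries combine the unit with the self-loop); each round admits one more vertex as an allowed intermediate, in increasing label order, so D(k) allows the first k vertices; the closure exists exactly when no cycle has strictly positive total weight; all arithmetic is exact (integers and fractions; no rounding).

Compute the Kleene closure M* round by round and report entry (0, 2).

D(0):
  [0, -∞, 6]
  [-∞, 0, -5]
  [-12, -18, 0]
D(1):
  [0, -∞, 6]
  [-∞, 0, -5]
  [-12, -18, 0]
D(2):
  [0, -∞, 6]
  [-∞, 0, -5]
  [-12, -18, 0]
D(3):
  [0, -12, 6]
  [-17, 0, -5]
  [-12, -18, 0]
Answer: M*[0][2] = 6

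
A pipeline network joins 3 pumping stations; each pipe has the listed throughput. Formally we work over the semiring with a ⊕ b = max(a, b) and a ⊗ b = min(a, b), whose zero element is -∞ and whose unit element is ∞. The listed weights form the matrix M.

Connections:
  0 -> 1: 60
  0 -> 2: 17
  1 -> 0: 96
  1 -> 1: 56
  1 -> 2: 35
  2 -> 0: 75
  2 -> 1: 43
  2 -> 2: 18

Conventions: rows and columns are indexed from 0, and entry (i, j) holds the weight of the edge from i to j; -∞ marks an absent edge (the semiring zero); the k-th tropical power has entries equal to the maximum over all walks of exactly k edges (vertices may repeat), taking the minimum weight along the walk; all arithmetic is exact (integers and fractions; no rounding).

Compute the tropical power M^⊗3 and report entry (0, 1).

M^⊗2:
  [60, 56, 35]
  [56, 60, 35]
  [43, 60, 35]
M^⊗3:
  [56, 60, 35]
  [60, 56, 35]
  [60, 56, 35]
Key observation: the optimum is the walk 0->1->0->1, with weight 60 min 96 min 60 = 60.
Optimal value attained by: walk 0->1->0->1.
Answer: (M^⊗3)[0][1] = 60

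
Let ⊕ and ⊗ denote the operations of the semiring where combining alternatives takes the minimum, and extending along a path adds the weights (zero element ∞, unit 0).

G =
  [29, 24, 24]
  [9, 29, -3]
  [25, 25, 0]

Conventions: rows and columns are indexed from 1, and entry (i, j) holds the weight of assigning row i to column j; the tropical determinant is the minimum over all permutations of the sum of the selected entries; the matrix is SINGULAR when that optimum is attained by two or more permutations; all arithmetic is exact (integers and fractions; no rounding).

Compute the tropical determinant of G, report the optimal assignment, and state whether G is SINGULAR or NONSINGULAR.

σ = (1, 2, 3): 29 + 29 + 0 = 58
σ = (1, 3, 2): 29 + (-3) + 25 = 51
σ = (2, 1, 3): 24 + 9 + 0 = 33
σ = (2, 3, 1): 24 + (-3) + 25 = 46
σ = (3, 1, 2): 24 + 9 + 25 = 58
σ = (3, 2, 1): 24 + 29 + 25 = 78
Optimal value attained by: σ = (2, 1, 3).
Answer: det⊕(G) = 33; verdict: NONSINGULAR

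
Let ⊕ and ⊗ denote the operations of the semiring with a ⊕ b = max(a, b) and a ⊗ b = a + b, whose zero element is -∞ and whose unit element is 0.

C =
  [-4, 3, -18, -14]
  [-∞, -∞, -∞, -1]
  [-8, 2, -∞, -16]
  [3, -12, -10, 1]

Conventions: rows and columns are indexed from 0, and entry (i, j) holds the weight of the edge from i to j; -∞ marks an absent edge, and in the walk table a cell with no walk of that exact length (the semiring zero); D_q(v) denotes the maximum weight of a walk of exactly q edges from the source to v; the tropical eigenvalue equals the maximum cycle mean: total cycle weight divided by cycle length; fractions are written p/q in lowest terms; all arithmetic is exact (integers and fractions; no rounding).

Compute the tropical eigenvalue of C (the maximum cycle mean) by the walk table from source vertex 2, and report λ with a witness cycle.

q=0: [-∞, -∞, 0, -∞]
q=1: [-8, 2, -∞, -16]
q=2: [-12, -5, -26, 1]
q=3: [4, -9, -9, 2]
q=4: [5, 7, -8, 3]
Optimal cycle mean attained by: cycle 0->1->3->0, total 3 + (-1) + 3, length 3.
Answer: λ = 5/3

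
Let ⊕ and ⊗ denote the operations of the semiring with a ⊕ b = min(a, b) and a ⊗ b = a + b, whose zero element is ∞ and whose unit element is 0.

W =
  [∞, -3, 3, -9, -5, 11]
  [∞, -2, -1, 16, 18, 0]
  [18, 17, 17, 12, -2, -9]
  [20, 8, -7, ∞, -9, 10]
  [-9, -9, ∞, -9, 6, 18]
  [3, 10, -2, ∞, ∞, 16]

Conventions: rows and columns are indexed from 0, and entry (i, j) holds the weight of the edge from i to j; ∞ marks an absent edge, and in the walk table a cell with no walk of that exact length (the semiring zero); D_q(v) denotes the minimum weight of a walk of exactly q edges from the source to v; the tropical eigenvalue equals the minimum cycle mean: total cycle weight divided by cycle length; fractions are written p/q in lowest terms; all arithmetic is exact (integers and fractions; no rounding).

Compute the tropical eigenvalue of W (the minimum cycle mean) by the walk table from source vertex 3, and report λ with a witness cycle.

q=0: [∞, ∞, ∞, 0, ∞, ∞]
q=1: [20, 8, -7, ∞, -9, 10]
q=2: [-18, -18, 7, -18, -9, -16]
q=3: [-18, -21, -25, -27, -27, -18]
q=4: [-36, -36, -34, -36, -36, -34]
q=5: [-45, -45, -43, -45, -45, -43]
q=6: [-54, -54, -52, -54, -54, -52]
Optimal cycle mean attained by: cycle 0->3->4->0, total (-9) + (-9) + (-9), length 3.
Answer: λ = -9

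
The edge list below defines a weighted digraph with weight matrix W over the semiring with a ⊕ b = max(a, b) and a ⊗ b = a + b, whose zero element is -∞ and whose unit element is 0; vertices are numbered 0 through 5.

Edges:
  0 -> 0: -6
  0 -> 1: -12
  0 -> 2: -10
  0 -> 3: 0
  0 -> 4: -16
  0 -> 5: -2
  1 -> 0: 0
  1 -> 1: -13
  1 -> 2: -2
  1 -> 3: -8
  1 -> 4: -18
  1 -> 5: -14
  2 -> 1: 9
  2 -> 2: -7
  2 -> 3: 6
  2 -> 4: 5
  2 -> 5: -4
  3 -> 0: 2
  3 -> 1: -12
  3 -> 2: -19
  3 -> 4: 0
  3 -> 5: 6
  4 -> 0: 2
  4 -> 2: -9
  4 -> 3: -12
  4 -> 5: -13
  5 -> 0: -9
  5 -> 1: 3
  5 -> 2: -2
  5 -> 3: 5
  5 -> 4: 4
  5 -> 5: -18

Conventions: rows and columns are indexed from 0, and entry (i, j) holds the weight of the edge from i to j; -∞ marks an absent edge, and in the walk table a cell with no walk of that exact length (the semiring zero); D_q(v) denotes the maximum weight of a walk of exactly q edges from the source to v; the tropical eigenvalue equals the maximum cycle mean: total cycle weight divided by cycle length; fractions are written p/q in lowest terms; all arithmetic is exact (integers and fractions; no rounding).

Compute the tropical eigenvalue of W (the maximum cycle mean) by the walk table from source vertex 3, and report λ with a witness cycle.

q=0: [-∞, -∞, -∞, 0, -∞, -∞]
q=1: [2, -12, -19, -∞, 0, 6]
q=2: [2, 9, 4, 11, 10, 0]
q=3: [13, 13, 7, 10, 11, 17]
q=4: [13, 20, 15, 22, 21, 16]
q=5: [24, 24, 18, 21, 22, 28]
q=6: [24, 31, 26, 33, 32, 27]
Optimal cycle mean attained by: cycle 3->5->3, total 6 + 5, length 2.
Answer: λ = 11/2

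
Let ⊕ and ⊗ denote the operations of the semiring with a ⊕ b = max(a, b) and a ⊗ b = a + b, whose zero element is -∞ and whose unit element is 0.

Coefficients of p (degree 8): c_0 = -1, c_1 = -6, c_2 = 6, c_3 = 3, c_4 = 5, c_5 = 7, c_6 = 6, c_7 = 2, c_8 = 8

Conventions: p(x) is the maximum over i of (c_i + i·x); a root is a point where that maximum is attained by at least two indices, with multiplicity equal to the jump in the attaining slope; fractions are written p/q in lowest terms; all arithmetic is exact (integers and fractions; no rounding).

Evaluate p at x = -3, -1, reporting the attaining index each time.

p(-3) = max(-1+0·(-3)=-1, -6+1·(-3)=-9, 6+2·(-3)=0, 3+3·(-3)=-6, 5+4·(-3)=-7, 7+5·(-3)=-8, 6+6·(-3)=-12, 2+7·(-3)=-19, 8+8·(-3)=-16) = 0 (attained by i=2)
p(-1) = max(-1+0·(-1)=-1, -6+1·(-1)=-7, 6+2·(-1)=4, 3+3·(-1)=0, 5+4·(-1)=1, 7+5·(-1)=2, 6+6·(-1)=0, 2+7·(-1)=-5, 8+8·(-1)=0) = 4 (attained by i=2)
Answer: p(-3) = 0; p(-1) = 4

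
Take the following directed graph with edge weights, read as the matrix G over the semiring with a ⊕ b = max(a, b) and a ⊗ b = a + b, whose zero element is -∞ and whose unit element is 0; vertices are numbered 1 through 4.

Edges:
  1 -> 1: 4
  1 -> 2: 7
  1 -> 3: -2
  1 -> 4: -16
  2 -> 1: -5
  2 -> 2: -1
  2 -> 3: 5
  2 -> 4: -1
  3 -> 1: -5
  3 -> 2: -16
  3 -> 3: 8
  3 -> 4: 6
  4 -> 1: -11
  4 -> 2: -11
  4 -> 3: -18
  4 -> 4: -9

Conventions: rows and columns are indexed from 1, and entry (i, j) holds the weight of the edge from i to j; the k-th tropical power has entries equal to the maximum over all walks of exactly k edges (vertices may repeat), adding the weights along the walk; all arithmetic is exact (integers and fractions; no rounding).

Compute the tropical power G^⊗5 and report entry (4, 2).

G^⊗2:
  [8, 11, 12, 6]
  [0, 2, 13, 11]
  [3, 2, 16, 14]
  [-7, -4, -6, -12]
G^⊗3:
  [12, 15, 20, 18]
  [8, 7, 21, 19]
  [11, 10, 24, 22]
  [-3, 0, 2, 0]
G^⊗4:
  [16, 19, 28, 26]
  [16, 15, 29, 27]
  [19, 18, 32, 30]
  [1, 4, 10, 8]
G^⊗5:
  [23, 23, 36, 34]
  [24, 23, 37, 35]
  [27, 26, 40, 38]
  [5, 8, 18, 16]
Key observation: the optimum is the walk 4->1->1->1->1->2, with weight (-11) + 4 + 4 + 4 + 7 = 8.
Optimal value attained by: walk 4->1->1->1->1->2.
Answer: (G^⊗5)[4][2] = 8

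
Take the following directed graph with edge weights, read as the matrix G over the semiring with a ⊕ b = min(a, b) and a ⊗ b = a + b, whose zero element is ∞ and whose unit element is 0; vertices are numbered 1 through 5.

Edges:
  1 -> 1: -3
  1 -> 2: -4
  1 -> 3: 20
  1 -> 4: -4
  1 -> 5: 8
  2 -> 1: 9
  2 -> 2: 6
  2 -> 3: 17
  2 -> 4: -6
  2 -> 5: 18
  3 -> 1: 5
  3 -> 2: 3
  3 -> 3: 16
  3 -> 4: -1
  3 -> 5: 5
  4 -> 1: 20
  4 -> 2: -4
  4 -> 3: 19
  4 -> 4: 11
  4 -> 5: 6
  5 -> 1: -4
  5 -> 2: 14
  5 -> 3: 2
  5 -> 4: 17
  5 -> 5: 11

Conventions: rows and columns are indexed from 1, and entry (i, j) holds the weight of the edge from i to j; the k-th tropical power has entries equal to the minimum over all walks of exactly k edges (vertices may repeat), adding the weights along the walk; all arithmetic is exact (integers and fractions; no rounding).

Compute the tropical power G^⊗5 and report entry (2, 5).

G^⊗2:
  [-6, -8, 10, -10, 2]
  [6, -10, 13, 0, 0]
  [1, -5, 7, -3, 5]
  [2, 2, 8, -10, 14]
  [-7, -8, 13, -8, 4]
G^⊗3:
  [-9, -14, 4, -14, -4]
  [-4, -4, 2, -16, 6]
  [-2, -7, 7, -11, 3]
  [-1, -14, 9, -4, -4]
  [-10, -12, 6, -14, -2]
G^⊗4:
  [-12, -18, -2, -20, -8]
  [-7, -20, 3, -10, -10]
  [-5, -15, 5, -13, -5]
  [-8, -8, -2, -20, 2]
  [-13, -18, 0, -18, -8]
G^⊗5:
  [-15, -24, -6, -24, -14]
  [-14, -14, -8, -26, -4]
  [-9, -17, -3, -21, -7]
  [-11, -24, -1, -14, -14]
  [-16, -22, -6, -24, -12]
Key observation: the optimum is the walk 2->2->4->2->4->5, with weight 6 + (-6) + (-4) + (-6) + 6 = -4.
Optimal value attained by: walk 2->2->4->2->4->5.
Answer: (G^⊗5)[2][5] = -4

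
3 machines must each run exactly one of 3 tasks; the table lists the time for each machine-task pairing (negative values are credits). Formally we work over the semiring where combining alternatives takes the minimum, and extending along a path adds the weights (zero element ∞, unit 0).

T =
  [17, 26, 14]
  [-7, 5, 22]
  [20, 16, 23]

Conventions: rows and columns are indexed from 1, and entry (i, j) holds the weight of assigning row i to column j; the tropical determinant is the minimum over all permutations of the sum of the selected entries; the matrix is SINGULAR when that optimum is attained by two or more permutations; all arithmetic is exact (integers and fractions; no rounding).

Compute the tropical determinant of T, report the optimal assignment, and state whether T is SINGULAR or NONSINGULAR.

σ = (1, 2, 3): 17 + 5 + 23 = 45
σ = (1, 3, 2): 17 + 22 + 16 = 55
σ = (2, 1, 3): 26 + (-7) + 23 = 42
σ = (2, 3, 1): 26 + 22 + 20 = 68
σ = (3, 1, 2): 14 + (-7) + 16 = 23
σ = (3, 2, 1): 14 + 5 + 20 = 39
Optimal value attained by: σ = (3, 1, 2).
Answer: det⊕(T) = 23; verdict: NONSINGULAR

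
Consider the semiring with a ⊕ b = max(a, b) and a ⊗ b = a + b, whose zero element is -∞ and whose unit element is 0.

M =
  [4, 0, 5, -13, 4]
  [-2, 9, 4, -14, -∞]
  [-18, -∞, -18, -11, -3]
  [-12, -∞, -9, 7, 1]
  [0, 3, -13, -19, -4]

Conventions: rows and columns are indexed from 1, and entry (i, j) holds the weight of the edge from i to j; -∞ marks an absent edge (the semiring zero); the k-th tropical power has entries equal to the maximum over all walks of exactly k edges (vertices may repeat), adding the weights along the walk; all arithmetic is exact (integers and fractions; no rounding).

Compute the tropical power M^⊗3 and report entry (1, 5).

M^⊗2:
  [8, 9, 9, -6, 8]
  [7, 18, 13, -5, 2]
  [-3, 0, -13, -4, -7]
  [1, 4, -2, 14, 8]
  [4, 12, 7, -11, 4]
M^⊗3:
  [12, 18, 13, 1, 12]
  [16, 27, 22, 4, 11]
  [1, 9, 4, 3, 1]
  [8, 13, 8, 21, 15]
  [10, 21, 16, -2, 8]
Key observation: the optimum is the walk 1->1->1->5, with weight 4 + 4 + 4 = 12.
Optimal value attained by: walk 1->1->1->5.
Answer: (M^⊗3)[1][5] = 12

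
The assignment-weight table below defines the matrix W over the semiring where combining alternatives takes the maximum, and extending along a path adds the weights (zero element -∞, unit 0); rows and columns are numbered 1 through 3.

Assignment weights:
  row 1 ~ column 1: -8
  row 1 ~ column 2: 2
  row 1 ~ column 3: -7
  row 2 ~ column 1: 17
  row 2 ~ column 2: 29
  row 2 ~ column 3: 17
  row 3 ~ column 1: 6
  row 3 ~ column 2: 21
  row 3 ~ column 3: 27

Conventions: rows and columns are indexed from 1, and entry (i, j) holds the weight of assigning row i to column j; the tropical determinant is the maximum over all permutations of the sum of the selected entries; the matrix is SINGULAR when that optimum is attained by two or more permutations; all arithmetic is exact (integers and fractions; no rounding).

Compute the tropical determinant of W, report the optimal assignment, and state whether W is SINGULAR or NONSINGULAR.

σ = (1, 2, 3): (-8) + 29 + 27 = 48
σ = (1, 3, 2): (-8) + 17 + 21 = 30
σ = (2, 1, 3): 2 + 17 + 27 = 46
σ = (2, 3, 1): 2 + 17 + 6 = 25
σ = (3, 1, 2): (-7) + 17 + 21 = 31
σ = (3, 2, 1): (-7) + 29 + 6 = 28
Optimal value attained by: σ = (1, 2, 3).
Answer: det⊕(W) = 48; verdict: NONSINGULAR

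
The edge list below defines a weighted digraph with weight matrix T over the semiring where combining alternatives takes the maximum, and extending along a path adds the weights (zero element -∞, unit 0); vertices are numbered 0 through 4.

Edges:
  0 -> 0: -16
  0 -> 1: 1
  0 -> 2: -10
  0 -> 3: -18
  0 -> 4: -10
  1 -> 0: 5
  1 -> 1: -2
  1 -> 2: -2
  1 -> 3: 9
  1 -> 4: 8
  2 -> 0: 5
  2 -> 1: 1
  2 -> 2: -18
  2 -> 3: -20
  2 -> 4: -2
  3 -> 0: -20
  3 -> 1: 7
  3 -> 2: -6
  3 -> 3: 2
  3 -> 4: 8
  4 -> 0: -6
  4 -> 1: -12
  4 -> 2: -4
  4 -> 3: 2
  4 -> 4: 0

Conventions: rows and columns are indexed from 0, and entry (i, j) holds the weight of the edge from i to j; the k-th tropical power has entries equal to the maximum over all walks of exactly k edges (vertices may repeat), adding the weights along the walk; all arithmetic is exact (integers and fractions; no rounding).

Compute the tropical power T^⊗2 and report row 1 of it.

T^⊗2:
  [6, -1, -1, 10, 9]
  [3, 16, 4, 11, 17]
  [6, 6, -1, 10, 9]
  [12, 9, 5, 16, 15]
  [1, 9, -4, 4, 10]
Answer: row 1 of T^⊗2 = [3, 16, 4, 11, 17]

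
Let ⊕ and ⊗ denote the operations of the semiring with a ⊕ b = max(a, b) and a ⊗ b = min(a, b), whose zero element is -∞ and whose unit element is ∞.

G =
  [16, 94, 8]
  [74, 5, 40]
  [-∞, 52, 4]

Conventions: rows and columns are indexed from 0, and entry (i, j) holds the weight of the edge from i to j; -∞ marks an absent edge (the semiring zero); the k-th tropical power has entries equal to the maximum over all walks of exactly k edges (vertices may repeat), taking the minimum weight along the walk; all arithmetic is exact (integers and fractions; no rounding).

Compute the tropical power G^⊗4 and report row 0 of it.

G^⊗2:
  [74, 16, 40]
  [16, 74, 8]
  [52, 5, 40]
G^⊗3:
  [16, 74, 16]
  [74, 16, 40]
  [16, 52, 8]
G^⊗4:
  [74, 16, 40]
  [16, 74, 16]
  [52, 16, 40]
Answer: row 0 of G^⊗4 = [74, 16, 40]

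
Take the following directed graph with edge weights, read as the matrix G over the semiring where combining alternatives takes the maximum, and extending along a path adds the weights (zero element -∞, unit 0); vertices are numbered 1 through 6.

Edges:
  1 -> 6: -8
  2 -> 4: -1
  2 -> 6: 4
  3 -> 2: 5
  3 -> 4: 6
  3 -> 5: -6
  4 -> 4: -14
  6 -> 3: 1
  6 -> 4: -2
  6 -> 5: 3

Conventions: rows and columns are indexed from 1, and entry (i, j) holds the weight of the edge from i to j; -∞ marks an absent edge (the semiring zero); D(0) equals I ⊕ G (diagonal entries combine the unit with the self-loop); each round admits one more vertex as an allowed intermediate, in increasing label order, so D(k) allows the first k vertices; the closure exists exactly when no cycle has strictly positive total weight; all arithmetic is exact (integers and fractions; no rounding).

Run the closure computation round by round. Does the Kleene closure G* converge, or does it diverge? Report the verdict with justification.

D(0):
  [0, -∞, -∞, -∞, -∞, -8]
  [-∞, 0, -∞, -1, -∞, 4]
  [-∞, 5, 0, 6, -6, -∞]
  [-∞, -∞, -∞, 0, -∞, -∞]
  [-∞, -∞, -∞, -∞, 0, -∞]
  [-∞, -∞, 1, -2, 3, 0]
D(1):
  [0, -∞, -∞, -∞, -∞, -8]
  [-∞, 0, -∞, -1, -∞, 4]
  [-∞, 5, 0, 6, -6, -∞]
  [-∞, -∞, -∞, 0, -∞, -∞]
  [-∞, -∞, -∞, -∞, 0, -∞]
  [-∞, -∞, 1, -2, 3, 0]
D(2):
  [0, -∞, -∞, -∞, -∞, -8]
  [-∞, 0, -∞, -1, -∞, 4]
  [-∞, 5, 0, 6, -6, 9]
  [-∞, -∞, -∞, 0, -∞, -∞]
  [-∞, -∞, -∞, -∞, 0, -∞]
  [-∞, -∞, 1, -2, 3, 0]
Detection: at round 3, diagonal entry (6, 6) turns strictly positive.
Key observation: the cycle 6->3->2->6 has total weight 1 + 5 + 4, which is strictly positive.
Answer: DIVERGES — positive cycle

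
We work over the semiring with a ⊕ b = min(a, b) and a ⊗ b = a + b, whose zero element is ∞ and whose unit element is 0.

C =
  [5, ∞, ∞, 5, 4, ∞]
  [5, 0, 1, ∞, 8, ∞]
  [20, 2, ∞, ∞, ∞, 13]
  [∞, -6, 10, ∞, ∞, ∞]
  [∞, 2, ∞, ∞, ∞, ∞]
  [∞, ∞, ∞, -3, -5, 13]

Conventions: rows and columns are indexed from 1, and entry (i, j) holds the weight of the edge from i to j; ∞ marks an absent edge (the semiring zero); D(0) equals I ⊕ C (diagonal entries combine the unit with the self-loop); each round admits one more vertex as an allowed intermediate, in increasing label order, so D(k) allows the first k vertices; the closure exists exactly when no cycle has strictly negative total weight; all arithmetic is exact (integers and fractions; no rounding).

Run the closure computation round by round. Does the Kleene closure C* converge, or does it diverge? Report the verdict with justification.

D(0):
  [0, ∞, ∞, 5, 4, ∞]
  [5, 0, 1, ∞, 8, ∞]
  [20, 2, 0, ∞, ∞, 13]
  [∞, -6, 10, 0, ∞, ∞]
  [∞, 2, ∞, ∞, 0, ∞]
  [∞, ∞, ∞, -3, -5, 0]
D(1):
  [0, ∞, ∞, 5, 4, ∞]
  [5, 0, 1, 10, 8, ∞]
  [20, 2, 0, 25, 24, 13]
  [∞, -6, 10, 0, ∞, ∞]
  [∞, 2, ∞, ∞, 0, ∞]
  [∞, ∞, ∞, -3, -5, 0]
D(2):
  [0, ∞, ∞, 5, 4, ∞]
  [5, 0, 1, 10, 8, ∞]
  [7, 2, 0, 12, 10, 13]
  [-1, -6, -5, 0, 2, ∞]
  [7, 2, 3, 12, 0, ∞]
  [∞, ∞, ∞, -3, -5, 0]
D(3):
  [0, ∞, ∞, 5, 4, ∞]
  [5, 0, 1, 10, 8, 14]
  [7, 2, 0, 12, 10, 13]
  [-1, -6, -5, 0, 2, 8]
  [7, 2, 3, 12, 0, 16]
  [∞, ∞, ∞, -3, -5, 0]
D(4):
  [0, -1, 0, 5, 4, 13]
  [5, 0, 1, 10, 8, 14]
  [7, 2, 0, 12, 10, 13]
  [-1, -6, -5, 0, 2, 8]
  [7, 2, 3, 12, 0, 16]
  [-4, -9, -8, -3, -5, 0]
D(5):
  [0, -1, 0, 5, 4, 13]
  [5, 0, 1, 10, 8, 14]
  [7, 2, 0, 12, 10, 13]
  [-1, -6, -5, 0, 2, 8]
  [7, 2, 3, 12, 0, 16]
  [-4, -9, -8, -3, -5, 0]
D(6):
  [0, -1, 0, 5, 4, 13]
  [5, 0, 1, 10, 8, 14]
  [7, 2, 0, 10, 8, 13]
  [-1, -6, -5, 0, 2, 8]
  [7, 2, 3, 12, 0, 16]
  [-4, -9, -8, -3, -5, 0]
Key observation: every diagonal entry stays at the unit through all rounds, so no improving cycle exists.
Answer: CONVERGES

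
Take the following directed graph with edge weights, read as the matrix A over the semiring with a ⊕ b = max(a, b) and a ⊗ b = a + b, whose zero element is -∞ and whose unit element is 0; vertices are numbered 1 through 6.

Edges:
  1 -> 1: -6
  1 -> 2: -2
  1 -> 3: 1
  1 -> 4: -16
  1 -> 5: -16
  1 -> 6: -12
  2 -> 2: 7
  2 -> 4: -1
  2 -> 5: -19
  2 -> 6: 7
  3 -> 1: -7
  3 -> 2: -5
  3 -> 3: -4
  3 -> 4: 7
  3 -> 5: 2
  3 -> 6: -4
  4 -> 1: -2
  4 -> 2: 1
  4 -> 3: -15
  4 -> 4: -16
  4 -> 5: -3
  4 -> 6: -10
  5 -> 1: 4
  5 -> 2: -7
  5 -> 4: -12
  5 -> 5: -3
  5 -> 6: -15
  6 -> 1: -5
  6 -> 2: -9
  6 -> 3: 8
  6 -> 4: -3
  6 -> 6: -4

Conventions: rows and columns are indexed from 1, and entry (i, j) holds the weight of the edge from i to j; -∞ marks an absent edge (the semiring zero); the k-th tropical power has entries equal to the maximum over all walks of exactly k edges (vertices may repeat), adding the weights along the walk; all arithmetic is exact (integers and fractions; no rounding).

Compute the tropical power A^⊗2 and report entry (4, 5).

A^⊗2:
  [-6, 5, -3, 8, 3, 5]
  [2, 14, 15, 6, -4, 14]
  [6, 8, 4, 3, 4, 2]
  [1, 8, -1, 0, -6, 8]
  [1, 2, 5, -8, -6, 0]
  [1, 3, 4, 15, 10, 4]
Key observation: the optimum is the walk 4->5->5, with weight (-3) + (-3) = -6.
Optimal value attained by: walk 4->5->5.
Answer: (A^⊗2)[4][5] = -6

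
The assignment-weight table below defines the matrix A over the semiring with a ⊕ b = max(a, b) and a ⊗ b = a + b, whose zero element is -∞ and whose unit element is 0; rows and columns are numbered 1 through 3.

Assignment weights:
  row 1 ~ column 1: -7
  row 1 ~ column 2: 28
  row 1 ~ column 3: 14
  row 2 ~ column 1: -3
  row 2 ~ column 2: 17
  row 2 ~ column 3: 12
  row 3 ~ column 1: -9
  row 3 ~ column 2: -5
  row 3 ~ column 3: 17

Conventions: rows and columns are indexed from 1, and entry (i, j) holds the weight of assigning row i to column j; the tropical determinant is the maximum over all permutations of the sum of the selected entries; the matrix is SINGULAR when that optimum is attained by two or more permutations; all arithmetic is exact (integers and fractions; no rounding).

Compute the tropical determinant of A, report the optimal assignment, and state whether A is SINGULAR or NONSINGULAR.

σ = (1, 2, 3): (-7) + 17 + 17 = 27
σ = (1, 3, 2): (-7) + 12 + (-5) = 0
σ = (2, 1, 3): 28 + (-3) + 17 = 42
σ = (2, 3, 1): 28 + 12 + (-9) = 31
σ = (3, 1, 2): 14 + (-3) + (-5) = 6
σ = (3, 2, 1): 14 + 17 + (-9) = 22
Optimal value attained by: σ = (2, 1, 3).
Answer: det⊕(A) = 42; verdict: NONSINGULAR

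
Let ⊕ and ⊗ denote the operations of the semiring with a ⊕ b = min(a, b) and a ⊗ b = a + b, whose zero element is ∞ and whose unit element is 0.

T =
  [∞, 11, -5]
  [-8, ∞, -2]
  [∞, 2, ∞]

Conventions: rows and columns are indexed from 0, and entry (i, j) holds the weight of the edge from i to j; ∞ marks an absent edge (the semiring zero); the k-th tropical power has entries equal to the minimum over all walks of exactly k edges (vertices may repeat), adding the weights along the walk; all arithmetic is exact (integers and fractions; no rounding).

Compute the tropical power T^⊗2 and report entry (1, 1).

T^⊗2:
  [3, -3, 9]
  [∞, 0, -13]
  [-6, ∞, 0]
Key observation: the optimum is the walk 1->2->1, with weight (-2) + 2 = 0.
Optimal value attained by: walk 1->2->1.
Answer: (T^⊗2)[1][1] = 0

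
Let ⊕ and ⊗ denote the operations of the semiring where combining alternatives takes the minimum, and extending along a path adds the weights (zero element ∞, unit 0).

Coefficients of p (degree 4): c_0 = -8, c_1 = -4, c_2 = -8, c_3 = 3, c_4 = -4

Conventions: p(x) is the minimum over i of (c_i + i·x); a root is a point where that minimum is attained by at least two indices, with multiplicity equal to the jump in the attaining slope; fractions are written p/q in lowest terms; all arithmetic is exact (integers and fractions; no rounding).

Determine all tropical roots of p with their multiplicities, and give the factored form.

hull edge (i=0, c=-8) to (i=2, c=-8): slope 0, span 2
hull edge (i=2, c=-8) to (i=4, c=-4): slope 2, span 2
Factored form: p(x) = -4 ⊗ (x ⊕ (-2)) ⊗ (x ⊕ (-2)) ⊗ (x ⊕ 0) ⊗ (x ⊕ 0)
Answer: roots = -2 (mult 2), 0 (mult 2)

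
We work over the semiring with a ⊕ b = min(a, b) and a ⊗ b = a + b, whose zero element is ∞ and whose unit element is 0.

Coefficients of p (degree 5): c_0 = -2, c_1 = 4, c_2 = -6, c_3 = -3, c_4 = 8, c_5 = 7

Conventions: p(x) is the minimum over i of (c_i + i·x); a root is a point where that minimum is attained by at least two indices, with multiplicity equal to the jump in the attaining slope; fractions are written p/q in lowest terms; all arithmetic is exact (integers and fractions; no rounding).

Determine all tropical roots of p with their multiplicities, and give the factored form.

hull edge (i=0, c=-2) to (i=2, c=-6): slope -2, span 2
hull edge (i=2, c=-6) to (i=3, c=-3): slope 3, span 1
hull edge (i=3, c=-3) to (i=5, c=7): slope 5, span 2
Factored form: p(x) = 7 ⊗ (x ⊕ (-5)) ⊗ (x ⊕ (-5)) ⊗ (x ⊕ (-3)) ⊗ (x ⊕ 2) ⊗ (x ⊕ 2)
Answer: roots = -5 (mult 2), -3 (mult 1), 2 (mult 2)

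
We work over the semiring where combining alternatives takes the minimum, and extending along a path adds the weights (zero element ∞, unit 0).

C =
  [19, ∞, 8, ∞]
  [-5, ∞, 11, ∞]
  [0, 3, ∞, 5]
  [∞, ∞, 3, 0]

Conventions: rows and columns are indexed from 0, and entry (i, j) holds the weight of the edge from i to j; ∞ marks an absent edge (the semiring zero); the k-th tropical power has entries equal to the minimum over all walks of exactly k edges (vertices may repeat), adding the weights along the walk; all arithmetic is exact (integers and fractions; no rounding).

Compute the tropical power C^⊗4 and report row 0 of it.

C^⊗2:
  [8, 11, 27, 13]
  [11, 14, 3, 16]
  [-2, ∞, 8, 5]
  [3, 6, 3, 0]
C^⊗3:
  [6, 30, 16, 13]
  [3, 6, 19, 8]
  [8, 11, 6, 5]
  [1, 6, 3, 0]
C^⊗4:
  [16, 19, 14, 13]
  [1, 22, 11, 8]
  [6, 9, 8, 5]
  [1, 6, 3, 0]
Answer: row 0 of C^⊗4 = [16, 19, 14, 13]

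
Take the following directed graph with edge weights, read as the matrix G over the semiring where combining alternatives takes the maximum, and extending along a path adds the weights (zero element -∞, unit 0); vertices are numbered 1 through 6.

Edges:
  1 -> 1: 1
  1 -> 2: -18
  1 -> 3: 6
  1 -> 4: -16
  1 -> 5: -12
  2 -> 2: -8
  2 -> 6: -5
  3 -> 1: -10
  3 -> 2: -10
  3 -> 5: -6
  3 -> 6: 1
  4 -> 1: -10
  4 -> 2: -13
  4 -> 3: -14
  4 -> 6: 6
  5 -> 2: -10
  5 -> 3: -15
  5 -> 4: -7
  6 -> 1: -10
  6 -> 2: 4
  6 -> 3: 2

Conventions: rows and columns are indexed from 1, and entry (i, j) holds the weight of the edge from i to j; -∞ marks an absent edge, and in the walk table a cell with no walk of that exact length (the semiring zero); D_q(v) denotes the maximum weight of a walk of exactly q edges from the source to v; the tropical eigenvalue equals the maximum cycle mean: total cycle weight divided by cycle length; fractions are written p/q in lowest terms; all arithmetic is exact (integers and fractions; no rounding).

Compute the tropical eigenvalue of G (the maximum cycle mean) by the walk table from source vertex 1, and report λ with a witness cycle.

q=0: [0, -∞, -∞, -∞, -∞, -∞]
q=1: [1, -18, 6, -16, -12, -∞]
q=2: [2, -4, 7, -15, 0, 7]
q=3: [3, 11, 9, -7, 1, 8]
q=4: [4, 12, 10, -6, 3, 10]
q=5: [5, 14, 12, -4, 4, 11]
q=6: [6, 15, 13, -3, 6, 13]
Optimal cycle mean attained by: cycle 3->6->3, total 1 + 2, length 2.
Answer: λ = 3/2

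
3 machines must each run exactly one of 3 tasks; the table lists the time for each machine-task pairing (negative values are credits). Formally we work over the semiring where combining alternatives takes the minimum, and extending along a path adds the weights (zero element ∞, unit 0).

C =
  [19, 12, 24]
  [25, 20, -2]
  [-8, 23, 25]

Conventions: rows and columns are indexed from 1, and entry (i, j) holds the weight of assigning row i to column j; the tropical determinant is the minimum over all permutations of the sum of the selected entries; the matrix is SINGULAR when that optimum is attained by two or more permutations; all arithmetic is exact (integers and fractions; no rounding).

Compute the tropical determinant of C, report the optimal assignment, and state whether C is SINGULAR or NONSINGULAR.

σ = (1, 2, 3): 19 + 20 + 25 = 64
σ = (1, 3, 2): 19 + (-2) + 23 = 40
σ = (2, 1, 3): 12 + 25 + 25 = 62
σ = (2, 3, 1): 12 + (-2) + (-8) = 2
σ = (3, 1, 2): 24 + 25 + 23 = 72
σ = (3, 2, 1): 24 + 20 + (-8) = 36
Optimal value attained by: σ = (2, 3, 1).
Answer: det⊕(C) = 2; verdict: NONSINGULAR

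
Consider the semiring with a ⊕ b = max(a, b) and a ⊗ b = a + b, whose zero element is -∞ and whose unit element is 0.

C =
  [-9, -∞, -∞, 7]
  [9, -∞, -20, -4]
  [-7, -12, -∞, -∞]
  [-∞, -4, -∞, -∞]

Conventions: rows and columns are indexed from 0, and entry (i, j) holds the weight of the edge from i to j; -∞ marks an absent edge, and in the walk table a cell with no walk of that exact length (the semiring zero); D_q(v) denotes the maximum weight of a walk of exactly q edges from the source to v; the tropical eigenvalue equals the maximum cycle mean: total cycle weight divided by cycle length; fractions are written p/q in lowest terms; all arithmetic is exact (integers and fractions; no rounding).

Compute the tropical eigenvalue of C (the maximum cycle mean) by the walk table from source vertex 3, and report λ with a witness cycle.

q=0: [-∞, -∞, -∞, 0]
q=1: [-∞, -4, -∞, -∞]
q=2: [5, -∞, -24, -8]
q=3: [-4, -12, -∞, 12]
q=4: [-3, 8, -32, 3]
Optimal cycle mean attained by: cycle 0->3->1->0, total 7 + (-4) + 9, length 3.
Answer: λ = 4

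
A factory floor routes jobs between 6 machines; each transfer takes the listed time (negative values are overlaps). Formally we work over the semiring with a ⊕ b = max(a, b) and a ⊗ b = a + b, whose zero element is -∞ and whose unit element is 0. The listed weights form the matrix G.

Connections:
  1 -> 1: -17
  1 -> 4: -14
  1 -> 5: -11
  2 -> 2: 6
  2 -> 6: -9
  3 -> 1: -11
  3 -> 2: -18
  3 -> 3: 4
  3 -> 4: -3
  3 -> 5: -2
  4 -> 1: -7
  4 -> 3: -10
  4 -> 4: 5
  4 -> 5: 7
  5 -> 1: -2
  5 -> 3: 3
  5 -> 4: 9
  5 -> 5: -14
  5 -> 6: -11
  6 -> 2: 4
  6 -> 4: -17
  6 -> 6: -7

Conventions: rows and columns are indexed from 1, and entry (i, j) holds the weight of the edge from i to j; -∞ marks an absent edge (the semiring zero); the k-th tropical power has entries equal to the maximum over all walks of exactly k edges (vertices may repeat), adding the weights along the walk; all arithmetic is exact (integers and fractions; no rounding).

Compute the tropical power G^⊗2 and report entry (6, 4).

G^⊗2:
  [-13, -∞, -8, -2, -7, -22]
  [-∞, 12, -∞, -26, -∞, -3]
  [-4, -12, 8, 7, 4, -13]
  [5, -28, 10, 16, 12, -4]
  [2, -7, 7, 14, 16, -18]
  [-24, 10, -27, -12, -10, -5]
Key observation: the optimum is the walk 6->4->4, with weight (-17) + 5 = -12.
Optimal value attained by: walk 6->4->4.
Answer: (G^⊗2)[6][4] = -12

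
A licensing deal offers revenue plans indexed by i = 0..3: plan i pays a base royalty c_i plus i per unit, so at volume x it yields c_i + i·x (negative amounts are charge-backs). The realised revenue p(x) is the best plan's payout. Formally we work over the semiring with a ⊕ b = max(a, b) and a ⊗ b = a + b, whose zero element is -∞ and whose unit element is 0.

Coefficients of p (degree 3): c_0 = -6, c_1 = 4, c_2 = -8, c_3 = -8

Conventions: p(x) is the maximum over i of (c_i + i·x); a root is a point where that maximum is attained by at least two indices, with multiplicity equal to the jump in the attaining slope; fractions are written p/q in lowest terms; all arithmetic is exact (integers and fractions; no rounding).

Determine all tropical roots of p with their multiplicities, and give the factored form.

hull edge (i=0, c=-6) to (i=1, c=4): slope 10, span 1
hull edge (i=1, c=4) to (i=3, c=-8): slope -6, span 2
Factored form: p(x) = -8 ⊗ (x ⊕ (-10)) ⊗ (x ⊕ 6) ⊗ (x ⊕ 6)
Answer: roots = -10 (mult 1), 6 (mult 2)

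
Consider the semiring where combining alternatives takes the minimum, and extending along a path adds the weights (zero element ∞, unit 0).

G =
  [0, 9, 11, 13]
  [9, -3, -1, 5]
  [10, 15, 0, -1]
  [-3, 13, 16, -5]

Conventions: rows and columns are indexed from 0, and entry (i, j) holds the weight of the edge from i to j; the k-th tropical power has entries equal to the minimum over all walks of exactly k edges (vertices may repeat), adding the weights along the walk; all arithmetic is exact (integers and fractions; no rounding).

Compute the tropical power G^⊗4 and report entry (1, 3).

G^⊗2:
  [0, 6, 8, 8]
  [2, -6, -4, -2]
  [-4, 12, 0, -6]
  [-8, 6, 8, -10]
G^⊗3:
  [0, 3, 5, 3]
  [-5, -9, -7, -7]
  [-9, 5, 0, -11]
  [-13, 1, 3, -15]
G^⊗4:
  [0, 0, 2, -2]
  [-10, -12, -10, -12]
  [-14, 0, 0, -16]
  [-18, -4, -2, -20]
Key observation: the optimum is the walk 1->2->3->3->3, with weight (-1) + (-1) + (-5) + (-5) = -12.
Optimal value attained by: walk 1->2->3->3->3.
Answer: (G^⊗4)[1][3] = -12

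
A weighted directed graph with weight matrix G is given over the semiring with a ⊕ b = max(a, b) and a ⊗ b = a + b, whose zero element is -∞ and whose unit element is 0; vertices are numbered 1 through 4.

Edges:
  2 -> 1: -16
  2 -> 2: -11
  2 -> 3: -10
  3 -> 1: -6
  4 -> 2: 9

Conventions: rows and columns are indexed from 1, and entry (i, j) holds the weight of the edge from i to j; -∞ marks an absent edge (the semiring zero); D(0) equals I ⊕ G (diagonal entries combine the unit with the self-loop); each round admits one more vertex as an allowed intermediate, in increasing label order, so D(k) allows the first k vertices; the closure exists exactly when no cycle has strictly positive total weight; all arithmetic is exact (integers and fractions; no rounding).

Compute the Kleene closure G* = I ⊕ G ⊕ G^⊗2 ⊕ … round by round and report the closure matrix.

D(0):
  [0, -∞, -∞, -∞]
  [-16, 0, -10, -∞]
  [-6, -∞, 0, -∞]
  [-∞, 9, -∞, 0]
D(1):
  [0, -∞, -∞, -∞]
  [-16, 0, -10, -∞]
  [-6, -∞, 0, -∞]
  [-∞, 9, -∞, 0]
D(2):
  [0, -∞, -∞, -∞]
  [-16, 0, -10, -∞]
  [-6, -∞, 0, -∞]
  [-7, 9, -1, 0]
D(3):
  [0, -∞, -∞, -∞]
  [-16, 0, -10, -∞]
  [-6, -∞, 0, -∞]
  [-7, 9, -1, 0]
D(4):
  [0, -∞, -∞, -∞]
  [-16, 0, -10, -∞]
  [-6, -∞, 0, -∞]
  [-7, 9, -1, 0]
Answer: G* = [[0, -∞, -∞, -∞], [-16, 0, -10, -∞], [-6, -∞, 0, -∞], [-7, 9, -1, 0]]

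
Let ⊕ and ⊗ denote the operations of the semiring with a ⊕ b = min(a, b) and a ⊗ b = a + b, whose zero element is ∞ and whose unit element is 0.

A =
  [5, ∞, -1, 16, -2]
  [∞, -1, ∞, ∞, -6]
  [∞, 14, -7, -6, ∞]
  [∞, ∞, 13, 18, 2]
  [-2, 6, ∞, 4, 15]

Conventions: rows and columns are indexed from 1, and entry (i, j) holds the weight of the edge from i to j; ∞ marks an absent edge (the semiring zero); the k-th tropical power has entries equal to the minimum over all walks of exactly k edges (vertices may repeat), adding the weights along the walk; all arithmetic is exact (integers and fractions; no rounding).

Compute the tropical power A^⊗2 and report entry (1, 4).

A^⊗2:
  [-4, 4, -8, -7, 3]
  [-8, -2, ∞, -2, -7]
  [∞, 7, -14, -13, -4]
  [0, 8, 6, 6, 17]
  [3, 5, -3, 14, -4]
Key observation: the optimum is the walk 1->3->4, with weight (-1) + (-6) = -7.
Optimal value attained by: walk 1->3->4.
Answer: (A^⊗2)[1][4] = -7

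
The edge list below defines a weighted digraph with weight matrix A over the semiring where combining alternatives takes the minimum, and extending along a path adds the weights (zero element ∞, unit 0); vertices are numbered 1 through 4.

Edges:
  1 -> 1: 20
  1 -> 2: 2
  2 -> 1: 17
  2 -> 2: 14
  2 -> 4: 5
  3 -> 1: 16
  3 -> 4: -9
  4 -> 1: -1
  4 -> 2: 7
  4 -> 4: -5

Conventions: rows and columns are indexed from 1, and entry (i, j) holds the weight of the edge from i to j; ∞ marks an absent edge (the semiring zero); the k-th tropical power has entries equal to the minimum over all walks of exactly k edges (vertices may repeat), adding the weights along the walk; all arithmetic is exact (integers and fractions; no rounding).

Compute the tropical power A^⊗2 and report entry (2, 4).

A^⊗2:
  [19, 16, ∞, 7]
  [4, 12, ∞, 0]
  [-10, -2, ∞, -14]
  [-6, 1, ∞, -10]
Key observation: the optimum is the walk 2->4->4, with weight 5 + (-5) = 0.
Optimal value attained by: walk 2->4->4.
Answer: (A^⊗2)[2][4] = 0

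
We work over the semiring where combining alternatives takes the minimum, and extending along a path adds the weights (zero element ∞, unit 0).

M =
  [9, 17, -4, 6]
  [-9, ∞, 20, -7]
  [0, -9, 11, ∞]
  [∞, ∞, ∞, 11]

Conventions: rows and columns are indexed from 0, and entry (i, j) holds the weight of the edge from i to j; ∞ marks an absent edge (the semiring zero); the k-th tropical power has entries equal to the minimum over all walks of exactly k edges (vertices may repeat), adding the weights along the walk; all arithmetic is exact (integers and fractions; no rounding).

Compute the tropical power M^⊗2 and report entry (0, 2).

M^⊗2:
  [-4, -13, 5, 10]
  [0, 8, -13, -3]
  [-18, 2, -4, -16]
  [∞, ∞, ∞, 22]
Key observation: the optimum is the walk 0->0->2, with weight 9 + (-4) = 5.
Optimal value attained by: walk 0->0->2.
Answer: (M^⊗2)[0][2] = 5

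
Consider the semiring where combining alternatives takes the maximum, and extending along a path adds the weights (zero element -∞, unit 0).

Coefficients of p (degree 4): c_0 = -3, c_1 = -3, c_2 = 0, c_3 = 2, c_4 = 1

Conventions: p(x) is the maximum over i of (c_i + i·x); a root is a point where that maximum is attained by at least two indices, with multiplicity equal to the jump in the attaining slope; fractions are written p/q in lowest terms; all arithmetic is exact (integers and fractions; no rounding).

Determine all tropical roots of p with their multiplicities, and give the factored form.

hull edge (i=0, c=-3) to (i=3, c=2): slope 5/3, span 3
hull edge (i=3, c=2) to (i=4, c=1): slope -1, span 1
Factored form: p(x) = 1 ⊗ (x ⊕ (-5/3)) ⊗ (x ⊕ (-5/3)) ⊗ (x ⊕ (-5/3)) ⊗ (x ⊕ 1)
Answer: roots = -5/3 (mult 3), 1 (mult 1)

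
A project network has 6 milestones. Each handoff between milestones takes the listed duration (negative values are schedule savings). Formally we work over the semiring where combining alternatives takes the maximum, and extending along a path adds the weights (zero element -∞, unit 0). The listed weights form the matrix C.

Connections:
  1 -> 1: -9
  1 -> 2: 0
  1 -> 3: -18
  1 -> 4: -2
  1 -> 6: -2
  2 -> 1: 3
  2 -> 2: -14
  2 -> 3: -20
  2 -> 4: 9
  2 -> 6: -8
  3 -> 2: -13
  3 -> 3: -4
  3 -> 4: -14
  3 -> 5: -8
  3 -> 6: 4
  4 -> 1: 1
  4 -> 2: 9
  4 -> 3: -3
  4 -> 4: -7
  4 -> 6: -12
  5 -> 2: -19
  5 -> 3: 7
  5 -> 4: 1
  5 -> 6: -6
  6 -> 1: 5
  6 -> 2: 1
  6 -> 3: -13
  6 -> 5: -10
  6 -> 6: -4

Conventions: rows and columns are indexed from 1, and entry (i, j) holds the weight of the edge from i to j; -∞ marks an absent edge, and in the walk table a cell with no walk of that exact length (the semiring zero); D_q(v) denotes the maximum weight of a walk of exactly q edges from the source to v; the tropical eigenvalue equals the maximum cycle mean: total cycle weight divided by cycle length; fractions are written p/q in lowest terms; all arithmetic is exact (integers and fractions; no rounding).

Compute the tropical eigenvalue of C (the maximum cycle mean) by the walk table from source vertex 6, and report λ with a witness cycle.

q=0: [-∞, -∞, -∞, -∞, -∞, 0]
q=1: [5, 1, -13, -∞, -10, -4]
q=2: [4, 5, -3, 10, -14, 3]
q=3: [11, 19, 7, 14, -7, 2]
q=4: [22, 23, 11, 28, -1, 11]
q=5: [29, 37, 25, 32, 3, 20]
q=6: [40, 41, 29, 46, 17, 29]
Optimal cycle mean attained by: cycle 2->4->2, total 9 + 9, length 2.
Answer: λ = 9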